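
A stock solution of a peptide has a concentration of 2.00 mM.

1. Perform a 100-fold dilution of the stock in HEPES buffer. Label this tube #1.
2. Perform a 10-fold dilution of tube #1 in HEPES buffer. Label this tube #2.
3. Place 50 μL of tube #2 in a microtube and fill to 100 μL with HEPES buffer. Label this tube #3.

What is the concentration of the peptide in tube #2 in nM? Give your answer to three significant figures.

Step 1: 100-fold → factor 100
Step 2: 10-fold → factor 10
Dilution factor through tube #2 = 100 × 10 = 1000
[tube #2] = 2.00 mM / 1000 = 0.002000 mM = 2.00 × 10^3 nM

2.00 × 10^3 nM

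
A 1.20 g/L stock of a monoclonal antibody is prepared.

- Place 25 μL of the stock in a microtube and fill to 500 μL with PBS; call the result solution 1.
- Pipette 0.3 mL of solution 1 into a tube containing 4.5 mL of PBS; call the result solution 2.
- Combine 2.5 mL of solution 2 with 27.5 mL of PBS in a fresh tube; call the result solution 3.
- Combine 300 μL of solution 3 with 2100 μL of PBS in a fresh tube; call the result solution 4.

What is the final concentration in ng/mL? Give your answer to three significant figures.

Step 1: 25 μL brought to 500 μL → factor 500/25 = 20
Step 2: 0.3 mL + 4.5 mL = 4.8 mL total → factor 4.8/0.3 = 16
Step 3: 2.5 mL + 27.5 mL = 30 mL total → factor 30/2.5 = 12
Step 4: 300 μL + 2100 μL = 2400 μL total → factor 2400/300 = 8
Overall dilution factor = 20 × 16 × 12 × 8 = 30720
Final = 1.20 g/L / 30720 = 3.906 × 10^-5 g/L = 39.1 ng/mL

39.1 ng/mL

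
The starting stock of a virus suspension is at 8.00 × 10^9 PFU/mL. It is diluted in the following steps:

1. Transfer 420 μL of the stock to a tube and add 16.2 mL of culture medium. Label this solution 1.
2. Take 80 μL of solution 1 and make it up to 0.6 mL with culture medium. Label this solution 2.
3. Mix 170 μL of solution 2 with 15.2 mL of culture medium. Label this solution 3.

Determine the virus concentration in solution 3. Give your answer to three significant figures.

2.98 × 10^5 PFU/mL

Step 1: 420 μL + 16.2 mL = 16620 μL total → factor 16620/420 = 39.571
Step 2: 80 μL brought to 0.6 mL → factor 600/80 = 7.5
Step 3: 170 μL + 15.2 mL = 15370 μL total → factor 15370/170 = 90.412
Overall dilution factor = 39.571 × 7.5 × 90.412 = 26833
Final = 8.00 × 10^9 PFU/mL / 26833 = 2.98 × 10^5 PFU/mL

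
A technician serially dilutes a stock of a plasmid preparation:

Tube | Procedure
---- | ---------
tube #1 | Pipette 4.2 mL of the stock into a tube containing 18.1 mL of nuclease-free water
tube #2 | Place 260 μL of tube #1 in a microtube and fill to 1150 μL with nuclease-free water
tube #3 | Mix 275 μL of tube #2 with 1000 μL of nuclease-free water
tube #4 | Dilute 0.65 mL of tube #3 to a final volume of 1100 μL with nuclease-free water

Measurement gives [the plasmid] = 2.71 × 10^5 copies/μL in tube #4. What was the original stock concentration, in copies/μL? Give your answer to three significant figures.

Step 1: 4.2 mL + 18.1 mL = 22.3 mL total → factor 22.3/4.2 = 5.3095
Step 2: 260 μL brought to 1150 μL → factor 1150/260 = 4.4231
Step 3: 275 μL + 1000 μL = 1275 μL total → factor 1275/275 = 4.6364
Step 4: 0.65 mL brought to 1100 μL → factor 1.1/0.65 = 1.6923
Overall dilution factor = 5.3095 × 4.4231 × 4.6364 × 1.6923 = 184.26
Stock = 2.71 × 10^5 copies/μL × 184.26 = 4.99 × 10^7 copies/μL

4.99 × 10^7 copies/μL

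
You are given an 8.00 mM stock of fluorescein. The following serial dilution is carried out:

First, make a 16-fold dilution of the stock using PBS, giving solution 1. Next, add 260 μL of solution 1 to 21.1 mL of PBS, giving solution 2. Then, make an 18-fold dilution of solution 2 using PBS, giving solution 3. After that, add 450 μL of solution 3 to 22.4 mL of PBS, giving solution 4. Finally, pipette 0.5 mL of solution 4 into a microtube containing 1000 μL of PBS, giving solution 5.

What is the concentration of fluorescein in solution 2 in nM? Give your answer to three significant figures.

Step 1: 16-fold → factor 16
Step 2: 260 μL + 21.1 mL = 21360 μL total → factor 21360/260 = 82.154
Dilution factor through solution 2 = 16 × 82.154 = 1314.5
[solution 2] = 8.00 mM / 1314.5 = 0.006086 mM = 6.09 × 10^3 nM

6.09 × 10^3 nM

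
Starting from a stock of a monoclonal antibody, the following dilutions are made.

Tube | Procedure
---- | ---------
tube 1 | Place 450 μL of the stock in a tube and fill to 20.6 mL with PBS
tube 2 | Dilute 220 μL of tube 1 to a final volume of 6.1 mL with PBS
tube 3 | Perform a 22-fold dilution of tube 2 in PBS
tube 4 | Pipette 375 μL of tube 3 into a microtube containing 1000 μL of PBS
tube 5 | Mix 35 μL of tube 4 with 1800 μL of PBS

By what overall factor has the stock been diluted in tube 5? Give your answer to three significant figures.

Step 1: 450 μL brought to 20.6 mL → factor 20600/450 = 45.778
Step 2: 220 μL brought to 6.1 mL → factor 6100/220 = 27.727
Step 3: 22-fold → factor 22
Step 4: 375 μL + 1000 μL = 1375 μL total → factor 1375/375 = 3.6667
Step 5: 35 μL + 1800 μL = 1835 μL total → factor 1835/35 = 52.429
Overall dilution factor = 45.778 × 27.727 × 22 × 3.6667 × 52.429 = 5.3681 × 10^6

5.37 × 10^6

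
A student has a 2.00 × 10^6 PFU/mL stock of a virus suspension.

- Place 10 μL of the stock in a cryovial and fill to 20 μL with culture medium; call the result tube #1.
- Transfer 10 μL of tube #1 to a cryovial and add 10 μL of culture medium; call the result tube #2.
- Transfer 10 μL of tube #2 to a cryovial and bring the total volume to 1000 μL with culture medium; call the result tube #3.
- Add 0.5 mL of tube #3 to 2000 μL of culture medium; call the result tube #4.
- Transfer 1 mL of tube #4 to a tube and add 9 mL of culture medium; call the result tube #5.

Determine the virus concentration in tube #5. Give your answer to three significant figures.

100 PFU/mL

Step 1: 10 μL brought to 20 μL → factor 20/10 = 2
Step 2: 10 μL + 10 μL = 20 μL total → factor 20/10 = 2
Step 3: 10 μL brought to 1000 μL → factor 1000/10 = 100
Step 4: 0.5 mL + 2000 μL = 2.5 mL total → factor 2.5/0.5 = 5
Step 5: 1 mL + 9 mL = 10 mL total → factor 10/1 = 10
Overall dilution factor = 2 × 2 × 100 × 5 × 10 = 20000
Final = 2.00 × 10^6 PFU/mL / 20000 = 100 PFU/mL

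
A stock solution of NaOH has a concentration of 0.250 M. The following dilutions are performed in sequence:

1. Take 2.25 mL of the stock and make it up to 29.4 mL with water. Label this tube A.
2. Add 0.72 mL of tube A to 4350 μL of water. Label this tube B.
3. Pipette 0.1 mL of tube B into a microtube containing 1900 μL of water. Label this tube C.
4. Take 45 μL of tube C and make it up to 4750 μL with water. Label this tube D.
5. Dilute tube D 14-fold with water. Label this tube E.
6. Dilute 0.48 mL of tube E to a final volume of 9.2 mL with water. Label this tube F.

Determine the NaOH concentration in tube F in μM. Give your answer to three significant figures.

Step 1: 2.25 mL brought to 29.4 mL → factor 29.4/2.25 = 13.067
Step 2: 0.72 mL + 4350 μL = 5.07 mL total → factor 5.07/0.72 = 7.0417
Step 3: 0.1 mL + 1900 μL = 2 mL total → factor 2/0.1 = 20
Step 4: 45 μL brought to 4750 μL → factor 4750/45 = 105.56
Step 5: 14-fold → factor 14
Step 6: 0.48 mL brought to 9.2 mL → factor 9.2/0.48 = 19.167
Overall dilution factor = 13.067 × 7.0417 × 20 × 105.56 × 14 × 19.167 = 5.2123 × 10^7
Final = 0.250 M / 5.2123 × 10^7 = 4.796 × 10^-9 M = 0.00480 μM

0.00480 μM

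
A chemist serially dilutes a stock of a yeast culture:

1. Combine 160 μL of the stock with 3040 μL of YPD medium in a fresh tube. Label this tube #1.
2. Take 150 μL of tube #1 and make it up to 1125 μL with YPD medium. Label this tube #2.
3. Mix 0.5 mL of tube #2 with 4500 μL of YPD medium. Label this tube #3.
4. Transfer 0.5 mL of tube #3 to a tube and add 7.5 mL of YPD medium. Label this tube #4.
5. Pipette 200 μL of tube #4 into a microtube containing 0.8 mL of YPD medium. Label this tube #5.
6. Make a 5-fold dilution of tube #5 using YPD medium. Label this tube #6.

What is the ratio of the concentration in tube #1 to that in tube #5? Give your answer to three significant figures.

6.00 × 10^3

Step 1: 160 μL + 3040 μL = 3200 μL total → factor 3200/160 = 20
Step 2: 150 μL brought to 1125 μL → factor 1125/150 = 7.5
Step 3: 0.5 mL + 4500 μL = 5 mL total → factor 5/0.5 = 10
Step 4: 0.5 mL + 7.5 mL = 8 mL total → factor 8/0.5 = 16
Step 5: 200 μL + 0.8 mL = 1000 μL total → factor 1000/200 = 5
Dilution factor to tube #1 = 20; to tube #5 = 1.2 × 10^5
[tube #1]/[tube #5] = (factor to tube #5)/(factor to tube #1) = 1.2 × 10^5/20 = 6.00 × 10^3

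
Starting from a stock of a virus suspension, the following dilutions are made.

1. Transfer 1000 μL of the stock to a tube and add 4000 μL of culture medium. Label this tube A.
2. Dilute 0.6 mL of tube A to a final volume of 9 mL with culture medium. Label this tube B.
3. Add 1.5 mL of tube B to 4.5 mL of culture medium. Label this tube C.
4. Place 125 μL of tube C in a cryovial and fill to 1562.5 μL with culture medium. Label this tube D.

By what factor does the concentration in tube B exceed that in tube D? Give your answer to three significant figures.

50.0

Step 1: 1000 μL + 4000 μL = 5000 μL total → factor 5000/1000 = 5
Step 2: 0.6 mL brought to 9 mL → factor 9/0.6 = 15
Step 3: 1.5 mL + 4.5 mL = 6 mL total → factor 6/1.5 = 4
Step 4: 125 μL brought to 1562.5 μL → factor 1562.5/125 = 12.5
Dilution factor to tube B = 75; to tube D = 3750
[tube B]/[tube D] = (factor to tube D)/(factor to tube B) = 3750/75 = 50.0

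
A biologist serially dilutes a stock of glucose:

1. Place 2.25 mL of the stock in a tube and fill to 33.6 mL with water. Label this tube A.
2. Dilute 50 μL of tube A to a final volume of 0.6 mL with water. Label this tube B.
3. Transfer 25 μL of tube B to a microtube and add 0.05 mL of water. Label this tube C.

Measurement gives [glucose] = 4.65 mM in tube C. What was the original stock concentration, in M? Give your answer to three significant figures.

Step 1: 2.25 mL brought to 33.6 mL → factor 33.6/2.25 = 14.933
Step 2: 50 μL brought to 0.6 mL → factor 600/50 = 12
Step 3: 25 μL + 0.05 mL = 75 μL total → factor 75/25 = 3
Overall dilution factor = 14.933 × 12 × 3 = 537.6
Stock = 4.65 mM × 537.6 = 2500 mM = 2.50 M

2.50 M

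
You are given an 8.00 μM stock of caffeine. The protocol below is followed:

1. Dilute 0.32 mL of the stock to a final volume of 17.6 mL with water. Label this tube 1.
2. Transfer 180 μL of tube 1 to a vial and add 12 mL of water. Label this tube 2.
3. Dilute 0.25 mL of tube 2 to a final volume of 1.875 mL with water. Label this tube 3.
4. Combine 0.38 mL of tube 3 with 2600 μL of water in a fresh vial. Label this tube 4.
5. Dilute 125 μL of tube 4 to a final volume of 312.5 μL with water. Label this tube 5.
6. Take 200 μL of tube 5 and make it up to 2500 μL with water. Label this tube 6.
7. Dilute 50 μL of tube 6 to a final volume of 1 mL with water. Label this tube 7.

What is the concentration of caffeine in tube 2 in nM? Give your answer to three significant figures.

2.15 nM

Step 1: 0.32 mL brought to 17.6 mL → factor 17.6/0.32 = 55
Step 2: 180 μL + 12 mL = 12180 μL total → factor 12180/180 = 67.667
Dilution factor through tube 2 = 55 × 67.667 = 3721.7
[tube 2] = 8.00 μM / 3721.7 = 0.002150 μM = 2.15 nM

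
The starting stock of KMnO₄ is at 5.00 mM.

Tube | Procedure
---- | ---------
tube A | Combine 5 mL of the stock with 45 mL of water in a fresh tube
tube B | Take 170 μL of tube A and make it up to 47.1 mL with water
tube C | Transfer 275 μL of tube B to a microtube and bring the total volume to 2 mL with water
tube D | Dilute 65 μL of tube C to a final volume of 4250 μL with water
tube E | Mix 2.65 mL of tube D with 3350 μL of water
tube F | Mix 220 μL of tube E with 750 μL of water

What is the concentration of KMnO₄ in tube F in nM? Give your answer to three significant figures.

Step 1: 5 mL + 45 mL = 50 mL total → factor 50/5 = 10
Step 2: 170 μL brought to 47.1 mL → factor 47100/170 = 277.06
Step 3: 275 μL brought to 2 mL → factor 2000/275 = 7.2727
Step 4: 65 μL brought to 4250 μL → factor 4250/65 = 65.385
Step 5: 2.65 mL + 3350 μL = 6 mL total → factor 6/2.65 = 2.2642
Step 6: 220 μL + 750 μL = 970 μL total → factor 970/220 = 4.4091
Overall dilution factor = 10 × 277.06 × 7.2727 × 65.385 × 2.2642 × 4.4091 = 1.3152 × 10^7
Final = 5.00 mM / 1.3152 × 10^7 = 3.802 × 10^-7 mM = 0.380 nM

0.380 nM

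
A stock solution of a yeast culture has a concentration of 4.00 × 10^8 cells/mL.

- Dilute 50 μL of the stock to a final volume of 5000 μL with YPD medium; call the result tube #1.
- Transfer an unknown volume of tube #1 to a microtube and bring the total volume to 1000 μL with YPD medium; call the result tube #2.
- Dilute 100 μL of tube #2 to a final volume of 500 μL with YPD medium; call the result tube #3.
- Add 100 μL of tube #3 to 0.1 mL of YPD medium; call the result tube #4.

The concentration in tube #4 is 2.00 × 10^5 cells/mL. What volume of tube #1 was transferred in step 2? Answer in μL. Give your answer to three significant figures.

Step 1: 50 μL brought to 5000 μL → factor 5000/50 = 100
Step 2: v brought to 1000 μL → factor = 1000 μL/v
Step 3: 100 μL brought to 500 μL → factor 500/100 = 5
Step 4: 100 μL + 0.1 mL = 200 μL total → factor 200/100 = 2
Product of known-step factors = 1000
Overall factor = 4.00 × 10^8 cells/mL / (2.00 × 10^5 cells/mL) = 2000
Step-2 factor = 2000 / 1000 = 2
v = 1000 μL / 2 = 500 μL

500 μL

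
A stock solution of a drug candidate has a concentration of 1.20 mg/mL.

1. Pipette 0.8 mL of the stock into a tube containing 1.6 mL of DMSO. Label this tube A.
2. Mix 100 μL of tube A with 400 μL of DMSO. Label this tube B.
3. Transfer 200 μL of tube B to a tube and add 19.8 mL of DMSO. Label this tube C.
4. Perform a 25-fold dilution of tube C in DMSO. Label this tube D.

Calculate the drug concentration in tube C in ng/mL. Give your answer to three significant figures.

800 ng/mL

Step 1: 0.8 mL + 1.6 mL = 2.4 mL total → factor 2.4/0.8 = 3
Step 2: 100 μL + 400 μL = 500 μL total → factor 500/100 = 5
Step 3: 200 μL + 19.8 mL = 20000 μL total → factor 20000/200 = 100
Dilution factor through tube C = 3 × 5 × 100 = 1500
[tube C] = 1.20 mg/mL / 1500 = 0.0008000 mg/mL = 800 ng/mL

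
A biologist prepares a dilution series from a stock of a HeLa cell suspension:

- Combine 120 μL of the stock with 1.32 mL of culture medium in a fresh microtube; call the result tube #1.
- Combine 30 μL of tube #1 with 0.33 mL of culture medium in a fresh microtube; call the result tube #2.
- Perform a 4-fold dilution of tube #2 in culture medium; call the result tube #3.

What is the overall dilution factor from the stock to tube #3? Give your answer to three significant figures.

576

Step 1: 120 μL + 1.32 mL = 1440 μL total → factor 1440/120 = 12
Step 2: 30 μL + 0.33 mL = 360 μL total → factor 360/30 = 12
Step 3: 4-fold → factor 4
Overall dilution factor = 12 × 12 × 4 = 576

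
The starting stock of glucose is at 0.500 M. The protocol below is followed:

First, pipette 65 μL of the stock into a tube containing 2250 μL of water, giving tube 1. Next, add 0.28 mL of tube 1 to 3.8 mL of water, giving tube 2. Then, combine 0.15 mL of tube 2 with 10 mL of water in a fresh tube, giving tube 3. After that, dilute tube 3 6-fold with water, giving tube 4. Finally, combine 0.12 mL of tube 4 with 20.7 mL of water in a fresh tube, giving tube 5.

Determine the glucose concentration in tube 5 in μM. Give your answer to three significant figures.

0.0137 μM

Step 1: 65 μL + 2250 μL = 2315 μL total → factor 2315/65 = 35.615
Step 2: 0.28 mL + 3.8 mL = 4.08 mL total → factor 4.08/0.28 = 14.571
Step 3: 0.15 mL + 10 mL = 10.15 mL total → factor 10.15/0.15 = 67.667
Step 4: 6-fold → factor 6
Step 5: 0.12 mL + 20.7 mL = 20.82 mL total → factor 20.82/0.12 = 173.5
Overall dilution factor = 35.615 × 14.571 × 67.667 × 6 × 173.5 = 3.6557 × 10^7
Final = 0.500 M / 3.6557 × 10^7 = 1.368 × 10^-8 M = 0.0137 μM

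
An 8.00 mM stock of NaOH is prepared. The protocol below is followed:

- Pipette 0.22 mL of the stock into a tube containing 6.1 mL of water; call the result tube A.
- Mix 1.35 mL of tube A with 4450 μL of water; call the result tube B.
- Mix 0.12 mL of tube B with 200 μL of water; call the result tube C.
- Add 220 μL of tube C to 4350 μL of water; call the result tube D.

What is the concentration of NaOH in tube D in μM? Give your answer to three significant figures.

1.17 μM

Step 1: 0.22 mL + 6.1 mL = 6.32 mL total → factor 6.32/0.22 = 28.727
Step 2: 1.35 mL + 4450 μL = 5.8 mL total → factor 5.8/1.35 = 4.2963
Step 3: 0.12 mL + 200 μL = 0.32 mL total → factor 0.32/0.12 = 2.6667
Step 4: 220 μL + 4350 μL = 4570 μL total → factor 4570/220 = 20.773
Overall dilution factor = 28.727 × 4.2963 × 2.6667 × 20.773 = 6836.8
Final = 8.00 mM / 6836.8 = 0.001170 mM = 1.17 μM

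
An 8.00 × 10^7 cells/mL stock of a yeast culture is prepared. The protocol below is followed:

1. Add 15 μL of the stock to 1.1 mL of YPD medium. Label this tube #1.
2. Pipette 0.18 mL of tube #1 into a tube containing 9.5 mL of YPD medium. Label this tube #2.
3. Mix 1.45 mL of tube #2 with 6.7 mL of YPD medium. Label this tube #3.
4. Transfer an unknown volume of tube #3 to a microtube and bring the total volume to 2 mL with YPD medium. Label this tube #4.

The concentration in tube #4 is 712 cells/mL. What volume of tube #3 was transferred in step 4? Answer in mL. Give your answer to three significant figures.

Step 1: 15 μL + 1.1 mL = 1115 μL total → factor 1115/15 = 74.333
Step 2: 0.18 mL + 9.5 mL = 9.68 mL total → factor 9.68/0.18 = 53.778
Step 3: 1.45 mL + 6.7 mL = 8.15 mL total → factor 8.15/1.45 = 5.6207
Step 4: v brought to 2 mL → factor = 2 mL/v
Product of known-step factors = 22469
Overall factor = 8.00 × 10^7 cells/mL / (712 cells/mL) = 1.1236 × 10^5
Step-4 factor = 1.1236 × 10^5 / 22469 = 5.0007
v = 2 mL / 5.0007 = 0.400 mL

0.400 mL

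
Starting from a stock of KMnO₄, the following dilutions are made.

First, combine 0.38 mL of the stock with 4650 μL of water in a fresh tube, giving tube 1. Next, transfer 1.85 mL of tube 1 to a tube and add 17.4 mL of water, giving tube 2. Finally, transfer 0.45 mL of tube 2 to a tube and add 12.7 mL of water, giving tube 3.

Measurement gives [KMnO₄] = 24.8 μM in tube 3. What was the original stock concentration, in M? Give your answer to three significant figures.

0.0998 M

Step 1: 0.38 mL + 4650 μL = 5.03 mL total → factor 5.03/0.38 = 13.237
Step 2: 1.85 mL + 17.4 mL = 19.25 mL total → factor 19.25/1.85 = 10.405
Step 3: 0.45 mL + 12.7 mL = 13.15 mL total → factor 13.15/0.45 = 29.222
Overall dilution factor = 13.237 × 10.405 × 29.222 = 4024.9
Stock = 24.8 μM × 4024.9 = 9.982 × 10^4 μM = 0.0998 M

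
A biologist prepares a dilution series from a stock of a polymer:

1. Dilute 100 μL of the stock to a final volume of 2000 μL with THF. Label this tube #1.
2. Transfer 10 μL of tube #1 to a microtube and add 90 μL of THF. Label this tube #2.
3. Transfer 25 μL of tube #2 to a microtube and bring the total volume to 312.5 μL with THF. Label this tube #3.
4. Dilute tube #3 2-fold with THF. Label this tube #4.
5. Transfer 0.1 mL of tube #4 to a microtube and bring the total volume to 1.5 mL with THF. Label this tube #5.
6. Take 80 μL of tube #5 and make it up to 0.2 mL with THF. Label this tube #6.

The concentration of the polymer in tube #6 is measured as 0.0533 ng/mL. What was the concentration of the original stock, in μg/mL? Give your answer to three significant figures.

Step 1: 100 μL brought to 2000 μL → factor 2000/100 = 20
Step 2: 10 μL + 90 μL = 100 μL total → factor 100/10 = 10
Step 3: 25 μL brought to 312.5 μL → factor 312.5/25 = 12.5
Step 4: 2-fold → factor 2
Step 5: 0.1 mL brought to 1.5 mL → factor 1.5/0.1 = 15
Step 6: 80 μL brought to 0.2 mL → factor 200/80 = 2.5
Overall dilution factor = 20 × 10 × 12.5 × 2 × 15 × 2.5 = 1.875 × 10^5
Stock = 0.0533 ng/mL × 1.875 × 10^5 = 9994 ng/mL = 9.99 μg/mL

9.99 μg/mL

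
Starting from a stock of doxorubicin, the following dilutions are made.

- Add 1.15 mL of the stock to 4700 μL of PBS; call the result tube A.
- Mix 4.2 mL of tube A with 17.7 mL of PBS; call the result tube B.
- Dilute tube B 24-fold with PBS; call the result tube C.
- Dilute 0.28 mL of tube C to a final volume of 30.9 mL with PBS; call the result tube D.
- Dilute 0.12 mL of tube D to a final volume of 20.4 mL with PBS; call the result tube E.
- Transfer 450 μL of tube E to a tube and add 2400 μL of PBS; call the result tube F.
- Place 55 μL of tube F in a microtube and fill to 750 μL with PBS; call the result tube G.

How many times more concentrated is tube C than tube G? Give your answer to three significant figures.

1.62 × 10^6

Step 1: 1.15 mL + 4700 μL = 5.85 mL total → factor 5.85/1.15 = 5.087
Step 2: 4.2 mL + 17.7 mL = 21.9 mL total → factor 21.9/4.2 = 5.2143
Step 3: 24-fold → factor 24
Step 4: 0.28 mL brought to 30.9 mL → factor 30.9/0.28 = 110.36
Step 5: 0.12 mL brought to 20.4 mL → factor 20.4/0.12 = 170
Step 6: 450 μL + 2400 μL = 2850 μL total → factor 2850/450 = 6.3333
Step 7: 55 μL brought to 750 μL → factor 750/55 = 13.636
Dilution factor to tube C = 636.6; to tube G = 1.0314 × 10^9
[tube C]/[tube G] = (factor to tube G)/(factor to tube C) = 1.0314 × 10^9/636.6 = 1.62 × 10^6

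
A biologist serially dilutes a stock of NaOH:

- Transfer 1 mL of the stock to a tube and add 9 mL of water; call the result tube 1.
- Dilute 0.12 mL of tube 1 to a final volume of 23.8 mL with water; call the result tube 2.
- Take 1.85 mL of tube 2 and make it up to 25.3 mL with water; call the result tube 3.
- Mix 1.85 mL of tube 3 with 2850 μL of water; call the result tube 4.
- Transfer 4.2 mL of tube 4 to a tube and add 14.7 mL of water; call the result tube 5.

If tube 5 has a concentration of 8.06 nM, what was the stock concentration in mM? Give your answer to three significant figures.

Step 1: 1 mL + 9 mL = 10 mL total → factor 10/1 = 10
Step 2: 0.12 mL brought to 23.8 mL → factor 23.8/0.12 = 198.33
Step 3: 1.85 mL brought to 25.3 mL → factor 25.3/1.85 = 13.676
Step 4: 1.85 mL + 2850 μL = 4.7 mL total → factor 4.7/1.85 = 2.5405
Step 5: 4.2 mL + 14.7 mL = 18.9 mL total → factor 18.9/4.2 = 4.5
Overall dilution factor = 10 × 198.33 × 13.676 × 2.5405 × 4.5 = 3.1009 × 10^5
Stock = 8.06 nM × 3.1009 × 10^5 = 2.499 × 10^6 nM = 2.50 mM

2.50 mM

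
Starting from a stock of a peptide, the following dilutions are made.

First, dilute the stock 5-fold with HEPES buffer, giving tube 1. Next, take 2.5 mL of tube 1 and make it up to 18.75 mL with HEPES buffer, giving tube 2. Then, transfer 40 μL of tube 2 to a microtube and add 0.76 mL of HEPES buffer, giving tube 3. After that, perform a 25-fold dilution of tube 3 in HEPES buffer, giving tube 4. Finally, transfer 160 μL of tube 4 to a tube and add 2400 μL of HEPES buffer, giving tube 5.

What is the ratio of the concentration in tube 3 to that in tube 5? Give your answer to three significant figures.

Step 1: 5-fold → factor 5
Step 2: 2.5 mL brought to 18.75 mL → factor 18.75/2.5 = 7.5
Step 3: 40 μL + 0.76 mL = 800 μL total → factor 800/40 = 20
Step 4: 25-fold → factor 25
Step 5: 160 μL + 2400 μL = 2560 μL total → factor 2560/160 = 16
Dilution factor to tube 3 = 750; to tube 5 = 3 × 10^5
[tube 3]/[tube 5] = (factor to tube 5)/(factor to tube 3) = 3 × 10^5/750 = 400

400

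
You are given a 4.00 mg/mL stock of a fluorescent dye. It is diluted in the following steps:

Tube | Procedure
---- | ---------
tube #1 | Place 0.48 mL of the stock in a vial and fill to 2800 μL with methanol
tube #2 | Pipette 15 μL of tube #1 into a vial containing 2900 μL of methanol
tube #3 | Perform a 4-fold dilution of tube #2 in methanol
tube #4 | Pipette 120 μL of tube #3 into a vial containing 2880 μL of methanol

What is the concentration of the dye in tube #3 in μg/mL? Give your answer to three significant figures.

0.882 μg/mL

Step 1: 0.48 mL brought to 2800 μL → factor 2.8/0.48 = 5.8333
Step 2: 15 μL + 2900 μL = 2915 μL total → factor 2915/15 = 194.33
Step 3: 4-fold → factor 4
Dilution factor through tube #3 = 5.8333 × 194.33 × 4 = 4534.4
[tube #3] = 4.00 mg/mL / 4534.4 = 0.0008821 mg/mL = 0.882 μg/mL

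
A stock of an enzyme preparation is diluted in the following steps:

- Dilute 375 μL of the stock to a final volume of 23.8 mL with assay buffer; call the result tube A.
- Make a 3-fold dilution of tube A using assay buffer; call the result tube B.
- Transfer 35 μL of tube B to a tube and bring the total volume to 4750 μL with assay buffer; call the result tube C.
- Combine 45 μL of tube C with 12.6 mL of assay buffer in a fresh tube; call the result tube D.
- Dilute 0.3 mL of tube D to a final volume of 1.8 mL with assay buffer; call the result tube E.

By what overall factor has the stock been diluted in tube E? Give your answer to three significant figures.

Step 1: 375 μL brought to 23.8 mL → factor 23800/375 = 63.467
Step 2: 3-fold → factor 3
Step 3: 35 μL brought to 4750 μL → factor 4750/35 = 135.71
Step 4: 45 μL + 12.6 mL = 12645 μL total → factor 12645/45 = 281
Step 5: 0.3 mL brought to 1.8 mL → factor 1.8/0.3 = 6
Overall dilution factor = 63.467 × 3 × 135.71 × 281 × 6 = 4.3566 × 10^7

4.36 × 10^7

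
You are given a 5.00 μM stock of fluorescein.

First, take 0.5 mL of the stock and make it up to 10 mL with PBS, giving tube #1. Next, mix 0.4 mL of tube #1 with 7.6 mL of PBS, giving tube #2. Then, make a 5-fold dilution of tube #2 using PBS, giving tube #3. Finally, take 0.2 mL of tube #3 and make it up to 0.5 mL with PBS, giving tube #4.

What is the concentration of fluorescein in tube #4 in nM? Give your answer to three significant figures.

1.00 nM

Step 1: 0.5 mL brought to 10 mL → factor 10/0.5 = 20
Step 2: 0.4 mL + 7.6 mL = 8 mL total → factor 8/0.4 = 20
Step 3: 5-fold → factor 5
Step 4: 0.2 mL brought to 0.5 mL → factor 0.5/0.2 = 2.5
Overall dilution factor = 20 × 20 × 5 × 2.5 = 5000
Final = 5.00 μM / 5000 = 0.001000 μM = 1.00 nM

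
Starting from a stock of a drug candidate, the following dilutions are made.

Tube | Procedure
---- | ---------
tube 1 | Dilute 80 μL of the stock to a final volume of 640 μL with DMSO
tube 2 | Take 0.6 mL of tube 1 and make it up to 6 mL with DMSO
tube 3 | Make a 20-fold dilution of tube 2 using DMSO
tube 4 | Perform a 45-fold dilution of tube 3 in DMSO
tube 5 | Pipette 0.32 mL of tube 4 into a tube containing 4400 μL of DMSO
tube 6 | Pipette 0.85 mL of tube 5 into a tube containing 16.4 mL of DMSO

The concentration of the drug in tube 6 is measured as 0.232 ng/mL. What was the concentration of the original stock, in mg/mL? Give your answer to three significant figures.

5.00 mg/mL

Step 1: 80 μL brought to 640 μL → factor 640/80 = 8
Step 2: 0.6 mL brought to 6 mL → factor 6/0.6 = 10
Step 3: 20-fold → factor 20
Step 4: 45-fold → factor 45
Step 5: 0.32 mL + 4400 μL = 4.72 mL total → factor 4.72/0.32 = 14.75
Step 6: 0.85 mL + 16.4 mL = 17.25 mL total → factor 17.25/0.85 = 20.294
Overall dilution factor = 8 × 10 × 20 × 45 × 14.75 × 20.294 = 2.1552 × 10^7
Stock = 0.232 ng/mL × 2.1552 × 10^7 = 5.000 × 10^6 ng/mL = 5.00 mg/mL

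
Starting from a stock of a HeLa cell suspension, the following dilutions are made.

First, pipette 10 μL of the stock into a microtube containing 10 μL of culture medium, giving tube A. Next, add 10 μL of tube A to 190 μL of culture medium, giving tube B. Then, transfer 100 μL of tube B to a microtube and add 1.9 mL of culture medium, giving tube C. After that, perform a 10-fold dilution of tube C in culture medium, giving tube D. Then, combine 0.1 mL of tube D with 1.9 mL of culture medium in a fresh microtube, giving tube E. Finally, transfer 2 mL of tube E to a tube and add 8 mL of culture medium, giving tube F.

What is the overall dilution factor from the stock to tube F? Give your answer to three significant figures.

Step 1: 10 μL + 10 μL = 20 μL total → factor 20/10 = 2
Step 2: 10 μL + 190 μL = 200 μL total → factor 200/10 = 20
Step 3: 100 μL + 1.9 mL = 2000 μL total → factor 2000/100 = 20
Step 4: 10-fold → factor 10
Step 5: 0.1 mL + 1.9 mL = 2 mL total → factor 2/0.1 = 20
Step 6: 2 mL + 8 mL = 10 mL total → factor 10/2 = 5
Overall dilution factor = 2 × 20 × 20 × 10 × 20 × 5 = 8 × 10^5

8.00 × 10^5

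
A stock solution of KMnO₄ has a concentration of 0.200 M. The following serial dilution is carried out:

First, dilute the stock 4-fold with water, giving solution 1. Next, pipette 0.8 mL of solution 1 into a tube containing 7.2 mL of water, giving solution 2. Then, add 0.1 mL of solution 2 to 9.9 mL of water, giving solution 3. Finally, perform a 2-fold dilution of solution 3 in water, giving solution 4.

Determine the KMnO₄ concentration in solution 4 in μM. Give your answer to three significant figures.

Step 1: 4-fold → factor 4
Step 2: 0.8 mL + 7.2 mL = 8 mL total → factor 8/0.8 = 10
Step 3: 0.1 mL + 9.9 mL = 10 mL total → factor 10/0.1 = 100
Step 4: 2-fold → factor 2
Overall dilution factor = 4 × 10 × 100 × 2 = 8000
Final = 0.200 M / 8000 = 2.500 × 10^-5 M = 25.0 μM

25.0 μM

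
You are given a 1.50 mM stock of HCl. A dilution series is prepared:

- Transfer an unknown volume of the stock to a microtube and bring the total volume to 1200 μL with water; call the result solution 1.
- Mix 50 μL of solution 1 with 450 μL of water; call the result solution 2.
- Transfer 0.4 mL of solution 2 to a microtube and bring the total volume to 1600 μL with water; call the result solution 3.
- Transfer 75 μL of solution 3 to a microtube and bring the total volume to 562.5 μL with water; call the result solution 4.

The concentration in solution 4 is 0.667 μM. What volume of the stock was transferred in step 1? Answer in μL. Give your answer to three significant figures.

160 μL

Step 1: v brought to 1200 μL → factor = 1200 μL/v
Step 2: 50 μL + 450 μL = 500 μL total → factor 500/50 = 10
Step 3: 0.4 mL brought to 1600 μL → factor 1.6/0.4 = 4
Step 4: 75 μL brought to 562.5 μL → factor 562.5/75 = 7.5
Product of known-step factors = 300
Overall factor = 1.50 mM / (0.667 μM) = 2248.9
Step-1 factor = 2248.9 / 300 = 7.4963
v = 1200 μL / 7.4963 = 160 μL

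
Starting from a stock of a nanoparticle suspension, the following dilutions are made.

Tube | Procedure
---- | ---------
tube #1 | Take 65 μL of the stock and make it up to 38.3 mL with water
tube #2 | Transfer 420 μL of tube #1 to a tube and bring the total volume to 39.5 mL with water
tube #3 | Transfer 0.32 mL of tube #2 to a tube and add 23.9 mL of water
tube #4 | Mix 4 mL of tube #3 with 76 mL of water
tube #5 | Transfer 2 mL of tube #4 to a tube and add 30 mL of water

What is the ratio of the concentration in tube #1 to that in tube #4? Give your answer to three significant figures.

Step 1: 65 μL brought to 38.3 mL → factor 38300/65 = 589.23
Step 2: 420 μL brought to 39.5 mL → factor 39500/420 = 94.048
Step 3: 0.32 mL + 23.9 mL = 24.22 mL total → factor 24.22/0.32 = 75.688
Step 4: 4 mL + 76 mL = 80 mL total → factor 80/4 = 20
Dilution factor to tube #1 = 589.23; to tube #4 = 8.3886 × 10^7
[tube #1]/[tube #4] = (factor to tube #4)/(factor to tube #1) = 8.3886 × 10^7/589.23 = 1.42 × 10^5

1.42 × 10^5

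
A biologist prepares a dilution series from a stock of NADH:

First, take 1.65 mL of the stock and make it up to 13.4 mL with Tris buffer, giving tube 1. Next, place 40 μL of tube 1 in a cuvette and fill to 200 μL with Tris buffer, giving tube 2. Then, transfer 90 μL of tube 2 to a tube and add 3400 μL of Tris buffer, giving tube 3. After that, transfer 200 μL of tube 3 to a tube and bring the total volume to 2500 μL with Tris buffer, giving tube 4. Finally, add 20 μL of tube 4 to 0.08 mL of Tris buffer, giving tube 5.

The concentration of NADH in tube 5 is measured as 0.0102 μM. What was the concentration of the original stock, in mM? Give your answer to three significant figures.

1.00 mM

Step 1: 1.65 mL brought to 13.4 mL → factor 13.4/1.65 = 8.1212
Step 2: 40 μL brought to 200 μL → factor 200/40 = 5
Step 3: 90 μL + 3400 μL = 3490 μL total → factor 3490/90 = 38.778
Step 4: 200 μL brought to 2500 μL → factor 2500/200 = 12.5
Step 5: 20 μL + 0.08 mL = 100 μL total → factor 100/20 = 5
Overall dilution factor = 8.1212 × 5 × 38.778 × 12.5 × 5 = 98413
Stock = 0.0102 μM × 98413 = 1004 μM = 1.00 mM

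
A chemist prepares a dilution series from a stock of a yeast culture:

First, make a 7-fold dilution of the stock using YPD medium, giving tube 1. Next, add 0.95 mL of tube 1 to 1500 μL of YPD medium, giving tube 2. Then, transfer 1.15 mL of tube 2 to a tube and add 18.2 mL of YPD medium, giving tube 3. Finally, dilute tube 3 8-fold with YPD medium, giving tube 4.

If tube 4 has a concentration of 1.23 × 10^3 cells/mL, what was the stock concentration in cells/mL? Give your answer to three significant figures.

Step 1: 7-fold → factor 7
Step 2: 0.95 mL + 1500 μL = 2.45 mL total → factor 2.45/0.95 = 2.5789
Step 3: 1.15 mL + 18.2 mL = 19.35 mL total → factor 19.35/1.15 = 16.826
Step 4: 8-fold → factor 8
Overall dilution factor = 7 × 2.5789 × 16.826 × 8 = 2430
Stock = 1.23 × 10^3 cells/mL × 2430 = 2.99 × 10^6 cells/mL

2.99 × 10^6 cells/mL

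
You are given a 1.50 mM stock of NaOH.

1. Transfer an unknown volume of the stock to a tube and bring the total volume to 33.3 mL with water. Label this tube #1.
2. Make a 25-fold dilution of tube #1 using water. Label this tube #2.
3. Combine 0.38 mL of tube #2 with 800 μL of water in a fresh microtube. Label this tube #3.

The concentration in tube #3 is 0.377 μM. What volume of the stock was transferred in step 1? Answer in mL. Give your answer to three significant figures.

Step 1: v brought to 33.3 mL → factor = 33.3 mL/v
Step 2: 25-fold → factor 25
Step 3: 0.38 mL + 800 μL = 1.18 mL total → factor 1.18/0.38 = 3.1053
Product of known-step factors = 77.632
Overall factor = 1.50 mM / (0.377 μM) = 3978.8
Step-1 factor = 3978.8 / 77.632 = 51.252
v = 33.3 mL / 51.252 = 0.650 mL

0.650 mL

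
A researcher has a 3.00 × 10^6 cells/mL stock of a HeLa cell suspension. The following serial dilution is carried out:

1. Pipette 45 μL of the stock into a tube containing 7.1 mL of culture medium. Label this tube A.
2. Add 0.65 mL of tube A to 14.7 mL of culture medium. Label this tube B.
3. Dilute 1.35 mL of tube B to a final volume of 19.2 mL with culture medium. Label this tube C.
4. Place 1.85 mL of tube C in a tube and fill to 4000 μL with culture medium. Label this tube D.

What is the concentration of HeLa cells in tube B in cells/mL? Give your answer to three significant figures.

Step 1: 45 μL + 7.1 mL = 7145 μL total → factor 7145/45 = 158.78
Step 2: 0.65 mL + 14.7 mL = 15.35 mL total → factor 15.35/0.65 = 23.615
Dilution factor through tube B = 158.78 × 23.615 = 3749.6
[tube B] = 3.00 × 10^6 cells/mL / 3749.6 = 800 cells/mL

800 cells/mL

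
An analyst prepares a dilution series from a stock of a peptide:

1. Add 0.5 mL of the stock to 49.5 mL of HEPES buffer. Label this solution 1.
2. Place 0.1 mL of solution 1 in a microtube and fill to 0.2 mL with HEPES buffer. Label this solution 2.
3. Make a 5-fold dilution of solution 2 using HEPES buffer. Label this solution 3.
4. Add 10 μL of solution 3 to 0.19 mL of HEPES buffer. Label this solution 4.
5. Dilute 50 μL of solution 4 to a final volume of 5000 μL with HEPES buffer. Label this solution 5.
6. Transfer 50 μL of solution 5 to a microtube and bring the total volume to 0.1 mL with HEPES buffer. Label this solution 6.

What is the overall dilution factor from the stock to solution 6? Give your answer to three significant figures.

4.00 × 10^6

Step 1: 0.5 mL + 49.5 mL = 50 mL total → factor 50/0.5 = 100
Step 2: 0.1 mL brought to 0.2 mL → factor 0.2/0.1 = 2
Step 3: 5-fold → factor 5
Step 4: 10 μL + 0.19 mL = 200 μL total → factor 200/10 = 20
Step 5: 50 μL brought to 5000 μL → factor 5000/50 = 100
Step 6: 50 μL brought to 0.1 mL → factor 100/50 = 2
Overall dilution factor = 100 × 2 × 5 × 20 × 100 × 2 = 4 × 10^6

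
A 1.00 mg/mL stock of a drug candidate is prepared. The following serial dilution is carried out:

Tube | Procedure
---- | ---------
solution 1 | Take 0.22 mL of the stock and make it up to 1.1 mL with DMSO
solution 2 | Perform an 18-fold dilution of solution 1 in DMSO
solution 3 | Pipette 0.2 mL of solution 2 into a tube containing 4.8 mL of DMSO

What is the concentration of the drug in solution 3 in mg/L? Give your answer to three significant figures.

Step 1: 0.22 mL brought to 1.1 mL → factor 1.1/0.22 = 5
Step 2: 18-fold → factor 18
Step 3: 0.2 mL + 4.8 mL = 5 mL total → factor 5/0.2 = 25
Overall dilution factor = 5 × 18 × 25 = 2250
Final = 1.00 mg/mL / 2250 = 0.0004444 mg/mL = 0.444 mg/L

0.444 mg/L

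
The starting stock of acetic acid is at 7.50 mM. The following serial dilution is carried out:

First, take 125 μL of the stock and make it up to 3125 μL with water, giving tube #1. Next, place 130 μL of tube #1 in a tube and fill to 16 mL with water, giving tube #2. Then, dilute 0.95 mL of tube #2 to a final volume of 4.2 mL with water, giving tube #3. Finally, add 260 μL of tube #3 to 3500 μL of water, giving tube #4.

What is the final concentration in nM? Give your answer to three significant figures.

Step 1: 125 μL brought to 3125 μL → factor 3125/125 = 25
Step 2: 130 μL brought to 16 mL → factor 16000/130 = 123.08
Step 3: 0.95 mL brought to 4.2 mL → factor 4.2/0.95 = 4.4211
Step 4: 260 μL + 3500 μL = 3760 μL total → factor 3760/260 = 14.462
Overall dilution factor = 25 × 123.08 × 4.4211 × 14.462 = 1.9672 × 10^5
Final = 7.50 mM / 1.9672 × 10^5 = 3.812 × 10^-5 mM = 38.1 nM

38.1 nM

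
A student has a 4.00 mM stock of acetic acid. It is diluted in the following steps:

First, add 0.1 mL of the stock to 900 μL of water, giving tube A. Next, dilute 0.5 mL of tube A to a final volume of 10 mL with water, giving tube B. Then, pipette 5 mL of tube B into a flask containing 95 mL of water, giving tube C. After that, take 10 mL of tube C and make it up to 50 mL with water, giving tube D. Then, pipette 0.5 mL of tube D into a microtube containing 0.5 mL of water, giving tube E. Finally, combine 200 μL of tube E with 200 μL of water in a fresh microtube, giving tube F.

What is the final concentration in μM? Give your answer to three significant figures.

0.0500 μM

Step 1: 0.1 mL + 900 μL = 1 mL total → factor 1/0.1 = 10
Step 2: 0.5 mL brought to 10 mL → factor 10/0.5 = 20
Step 3: 5 mL + 95 mL = 100 mL total → factor 100/5 = 20
Step 4: 10 mL brought to 50 mL → factor 50/10 = 5
Step 5: 0.5 mL + 0.5 mL = 1 mL total → factor 1/0.5 = 2
Step 6: 200 μL + 200 μL = 400 μL total → factor 400/200 = 2
Overall dilution factor = 10 × 20 × 20 × 5 × 2 × 2 = 80000
Final = 4.00 mM / 80000 = 5.000 × 10^-5 mM = 0.0500 μM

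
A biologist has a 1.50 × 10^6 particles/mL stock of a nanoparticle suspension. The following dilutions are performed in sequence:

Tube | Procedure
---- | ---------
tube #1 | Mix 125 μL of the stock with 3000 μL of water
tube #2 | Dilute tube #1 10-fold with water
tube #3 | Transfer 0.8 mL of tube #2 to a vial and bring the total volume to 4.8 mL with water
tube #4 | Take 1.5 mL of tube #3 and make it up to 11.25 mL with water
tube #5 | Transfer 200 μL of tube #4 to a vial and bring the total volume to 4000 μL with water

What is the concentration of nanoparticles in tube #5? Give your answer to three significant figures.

6.67 particles/mL

Step 1: 125 μL + 3000 μL = 3125 μL total → factor 3125/125 = 25
Step 2: 10-fold → factor 10
Step 3: 0.8 mL brought to 4.8 mL → factor 4.8/0.8 = 6
Step 4: 1.5 mL brought to 11.25 mL → factor 11.25/1.5 = 7.5
Step 5: 200 μL brought to 4000 μL → factor 4000/200 = 20
Overall dilution factor = 25 × 10 × 6 × 7.5 × 20 = 2.25 × 10^5
Final = 1.50 × 10^6 particles/mL / 2.25 × 10^5 = 6.67 particles/mL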